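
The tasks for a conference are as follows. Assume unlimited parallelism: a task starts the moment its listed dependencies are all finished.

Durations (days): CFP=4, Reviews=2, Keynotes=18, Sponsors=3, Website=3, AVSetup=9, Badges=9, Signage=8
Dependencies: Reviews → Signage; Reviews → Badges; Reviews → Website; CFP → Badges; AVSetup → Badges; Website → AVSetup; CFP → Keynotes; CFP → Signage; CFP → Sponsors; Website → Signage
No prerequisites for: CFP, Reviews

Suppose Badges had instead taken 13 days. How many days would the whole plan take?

27

Critical path before the change: Reviews→Website→AVSetup→Badges = 2+3+9+9 = 23 giving 23 days.
Badges is on the critical path; changing it to 13 makes that path 27 days.
No other chain overtakes it, so the finish is 27 days.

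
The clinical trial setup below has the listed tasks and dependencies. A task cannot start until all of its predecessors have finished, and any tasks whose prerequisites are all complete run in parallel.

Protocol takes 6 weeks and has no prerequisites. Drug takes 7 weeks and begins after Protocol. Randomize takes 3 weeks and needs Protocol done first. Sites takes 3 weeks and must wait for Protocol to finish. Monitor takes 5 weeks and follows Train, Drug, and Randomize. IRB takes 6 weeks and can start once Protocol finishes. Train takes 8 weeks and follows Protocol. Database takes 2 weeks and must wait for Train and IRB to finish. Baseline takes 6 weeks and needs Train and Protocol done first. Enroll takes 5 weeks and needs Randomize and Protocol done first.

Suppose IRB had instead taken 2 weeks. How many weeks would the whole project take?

Critical path before the change: Protocol→Train→Baseline = 6+8+6 = 20 giving 20 weeks.
IRB has 6 weeks of float (longest path through it is 14).
The critical path is still Protocol→Train→Baseline; finish is now 20 weeks.

20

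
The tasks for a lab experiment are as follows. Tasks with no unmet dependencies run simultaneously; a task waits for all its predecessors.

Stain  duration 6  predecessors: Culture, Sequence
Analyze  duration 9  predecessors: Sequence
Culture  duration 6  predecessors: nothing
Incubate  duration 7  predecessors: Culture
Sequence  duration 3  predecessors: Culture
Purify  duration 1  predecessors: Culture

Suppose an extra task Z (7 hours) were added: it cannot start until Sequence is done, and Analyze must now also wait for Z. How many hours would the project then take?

Originally the project takes 18 hours.
With Z inserted, Analyze now waits for max(Sequence, Z).
New critical path: Culture→Sequence→Z→Analyze = 6+3+7+9 = 25 ⇒ 25 hours.

25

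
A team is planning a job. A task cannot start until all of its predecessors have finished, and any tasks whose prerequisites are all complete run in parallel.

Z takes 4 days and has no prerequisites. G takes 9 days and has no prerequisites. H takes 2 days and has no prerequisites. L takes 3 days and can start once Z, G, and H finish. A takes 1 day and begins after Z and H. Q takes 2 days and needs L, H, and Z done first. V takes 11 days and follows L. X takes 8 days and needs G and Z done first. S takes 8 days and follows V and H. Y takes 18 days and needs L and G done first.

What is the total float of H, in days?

7

The longest chain is G→L→V→S = 9+3+11+8 = 31; overall finish 31 days.
H finishes as early as 2 and must finish by 9.
So H can slip 9 − 2 = 7 days.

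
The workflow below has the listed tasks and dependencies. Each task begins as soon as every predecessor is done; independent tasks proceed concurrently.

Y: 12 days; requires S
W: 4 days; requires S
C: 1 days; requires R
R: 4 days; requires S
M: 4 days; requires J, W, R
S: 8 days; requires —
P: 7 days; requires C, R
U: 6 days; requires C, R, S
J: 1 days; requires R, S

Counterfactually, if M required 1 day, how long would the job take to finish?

As given, the longest chain is S→R→C→P = 8+4+1+7 = 20, so the finish is 20 days.
M is off the critical path — its longest chain is 17 days, giving 3 of slack.
The critical path is still S→R→C→P; finish is now 20 days.

20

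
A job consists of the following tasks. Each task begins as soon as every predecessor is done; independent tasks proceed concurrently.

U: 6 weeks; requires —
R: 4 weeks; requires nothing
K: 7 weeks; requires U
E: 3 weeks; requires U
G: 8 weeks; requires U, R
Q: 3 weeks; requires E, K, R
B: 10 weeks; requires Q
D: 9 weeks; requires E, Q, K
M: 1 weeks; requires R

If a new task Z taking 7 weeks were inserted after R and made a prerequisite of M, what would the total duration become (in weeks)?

26

Originally the plan takes 26 weeks.
With Z inserted, M now waits for max(R, Z).
New critical path: U→K→Q→B = 6+7+3+10 = 26 ⇒ 26 weeks.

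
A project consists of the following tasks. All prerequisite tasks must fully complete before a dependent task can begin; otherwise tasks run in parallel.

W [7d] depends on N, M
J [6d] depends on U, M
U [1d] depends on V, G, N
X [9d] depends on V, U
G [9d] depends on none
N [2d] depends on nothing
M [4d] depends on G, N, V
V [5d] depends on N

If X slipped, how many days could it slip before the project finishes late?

The longest chain is G→M→W = 9+4+7 = 20; overall finish 20 days.
The longest chain containing X totals 19 days.
So X can slip 20 − 19 = 1 day.

1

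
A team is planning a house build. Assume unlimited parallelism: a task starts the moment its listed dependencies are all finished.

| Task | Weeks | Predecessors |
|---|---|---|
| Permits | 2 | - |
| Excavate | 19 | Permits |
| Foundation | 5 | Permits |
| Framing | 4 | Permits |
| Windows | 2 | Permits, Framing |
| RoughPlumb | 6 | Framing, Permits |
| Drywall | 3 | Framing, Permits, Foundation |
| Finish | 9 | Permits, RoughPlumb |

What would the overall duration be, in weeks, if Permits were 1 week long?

As given, the longest chain is Permits→Excavate = 2+19 = 21, so the finish is 21 weeks.
Permits is on the critical path; changing it to 1 makes that path 20 weeks.
No other chain overtakes it, so the finish is 20 weeks.

20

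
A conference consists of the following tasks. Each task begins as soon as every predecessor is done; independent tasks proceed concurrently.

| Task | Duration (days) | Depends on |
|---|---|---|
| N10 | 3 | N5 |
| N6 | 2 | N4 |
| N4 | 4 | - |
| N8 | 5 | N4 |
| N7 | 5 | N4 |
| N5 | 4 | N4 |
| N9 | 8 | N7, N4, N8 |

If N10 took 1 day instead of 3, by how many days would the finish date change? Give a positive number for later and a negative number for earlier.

As given, the longest chain is N4→N7→N9 = 4+5+8 = 17, so the finish is 17 days.
N10 is off the critical path — its longest chain is 11 days, giving 6 of slack.
That remains the longest chain; total 17 days.
Change in finish: 17 − 17 = +0 days.

0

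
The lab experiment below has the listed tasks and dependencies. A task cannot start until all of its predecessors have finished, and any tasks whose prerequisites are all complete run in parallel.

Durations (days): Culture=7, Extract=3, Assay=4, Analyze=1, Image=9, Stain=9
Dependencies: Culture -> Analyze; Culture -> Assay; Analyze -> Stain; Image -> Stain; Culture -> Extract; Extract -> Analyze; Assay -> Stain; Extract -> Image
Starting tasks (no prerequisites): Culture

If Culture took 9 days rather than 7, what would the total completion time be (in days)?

The binding path is Culture→Extract→Image→Stain = 7+3+9+9 = 28; finish at 28 days.
Culture lies on that path, so at 9 days the path becomes 30 days.
That remains the longest chain; total 30 days.

30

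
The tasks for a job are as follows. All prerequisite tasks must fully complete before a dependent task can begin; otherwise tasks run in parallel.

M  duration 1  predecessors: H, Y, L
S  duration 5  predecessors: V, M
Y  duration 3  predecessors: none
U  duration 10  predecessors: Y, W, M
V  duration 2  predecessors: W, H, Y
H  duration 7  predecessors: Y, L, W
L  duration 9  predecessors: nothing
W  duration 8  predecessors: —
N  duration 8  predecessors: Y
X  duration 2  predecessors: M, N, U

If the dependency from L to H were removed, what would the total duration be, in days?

Before: longest chain L→H→M→U→X = 9+7+1+10+2 = 29, finish 29.
Without L→H, H's earliest start moves from 9 to 8.
New critical path: W→H→M→U→X = 8+7+1+10+2 = 28 ⇒ 28 days.

28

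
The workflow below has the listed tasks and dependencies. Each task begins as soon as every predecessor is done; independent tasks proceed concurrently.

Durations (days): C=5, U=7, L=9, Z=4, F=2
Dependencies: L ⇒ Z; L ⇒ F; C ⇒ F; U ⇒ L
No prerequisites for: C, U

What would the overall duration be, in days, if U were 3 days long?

Actual critical path: U→L→Z = 7+9+4 = 20 ⇒ 20 days.
U is on the critical path; changing it to 3 makes that path 16 days.
The critical path is still U→L→Z; finish is now 16 days.

16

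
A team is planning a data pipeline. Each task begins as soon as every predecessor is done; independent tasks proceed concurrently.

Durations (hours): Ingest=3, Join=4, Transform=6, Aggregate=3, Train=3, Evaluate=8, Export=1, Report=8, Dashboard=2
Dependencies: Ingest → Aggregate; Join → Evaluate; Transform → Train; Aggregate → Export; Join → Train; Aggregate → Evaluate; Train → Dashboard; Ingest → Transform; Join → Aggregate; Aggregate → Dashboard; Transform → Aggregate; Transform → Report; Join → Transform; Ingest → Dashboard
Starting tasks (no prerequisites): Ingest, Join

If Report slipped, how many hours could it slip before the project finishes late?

3

Join→Transform→Aggregate→Evaluate = 4+6+3+8 = 21 sets the makespan at 21 hours.
Report finishes as early as 18 and must finish by 21.
Float = 21 − 18 = 3.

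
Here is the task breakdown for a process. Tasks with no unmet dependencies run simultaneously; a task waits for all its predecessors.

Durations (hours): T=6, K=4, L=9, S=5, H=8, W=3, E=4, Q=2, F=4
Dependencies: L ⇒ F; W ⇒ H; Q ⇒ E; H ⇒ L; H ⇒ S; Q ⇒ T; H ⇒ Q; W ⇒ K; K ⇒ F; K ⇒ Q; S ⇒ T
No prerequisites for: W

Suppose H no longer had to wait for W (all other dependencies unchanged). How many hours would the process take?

With the dependency in place, W→H→L→F = 3+8+9+4 = 24 sets the finish at 24 hours.
Without W→H, H's earliest start moves from 3 to 0.
The longest chain is now H→L→F = 8+9+4 = 21, so the process takes 21 hours.

21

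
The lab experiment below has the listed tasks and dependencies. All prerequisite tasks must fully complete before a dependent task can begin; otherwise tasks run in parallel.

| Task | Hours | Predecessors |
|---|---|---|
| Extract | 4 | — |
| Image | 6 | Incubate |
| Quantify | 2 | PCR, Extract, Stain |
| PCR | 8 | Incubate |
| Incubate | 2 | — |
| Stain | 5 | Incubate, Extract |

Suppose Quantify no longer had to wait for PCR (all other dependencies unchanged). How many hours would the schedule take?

11

Before: longest chain Incubate→PCR→Quantify = 2+8+2 = 12, finish 12.
Without PCR→Quantify, Quantify's earliest start moves from 10 to 9.
After: Extract→Stain→Quantify = 4+5+2 = 11 → 11 hours.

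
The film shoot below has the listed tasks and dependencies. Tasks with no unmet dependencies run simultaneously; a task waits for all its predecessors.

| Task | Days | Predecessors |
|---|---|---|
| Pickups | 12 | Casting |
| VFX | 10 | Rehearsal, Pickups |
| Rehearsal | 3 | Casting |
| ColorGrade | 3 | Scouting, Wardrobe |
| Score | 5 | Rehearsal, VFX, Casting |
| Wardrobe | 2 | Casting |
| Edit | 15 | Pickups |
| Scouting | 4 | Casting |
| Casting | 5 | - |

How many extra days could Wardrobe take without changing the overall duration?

22

The longest chain is Casting→Pickups→VFX→Score = 5+12+10+5 = 32; overall finish 32 days.
Longest path through Wardrobe: 10 days (earliest finish 7, latest finish 29).
Float = 32 − 10 = 22.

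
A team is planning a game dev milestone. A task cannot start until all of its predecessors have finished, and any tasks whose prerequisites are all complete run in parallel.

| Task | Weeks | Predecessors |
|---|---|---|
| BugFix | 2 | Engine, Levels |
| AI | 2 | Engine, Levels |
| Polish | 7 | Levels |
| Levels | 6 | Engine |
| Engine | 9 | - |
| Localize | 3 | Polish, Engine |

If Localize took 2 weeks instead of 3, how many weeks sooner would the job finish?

As given, the longest chain is Engine→Levels→Polish→Localize = 9+6+7+3 = 25, so the finish is 25 weeks.
Localize lies on that path, so at 2 weeks the path becomes 24 weeks.
The critical path is still Engine→Levels→Polish→Localize; finish is now 24 weeks.
Change in finish: 24 − 25 = -1 weeks.

1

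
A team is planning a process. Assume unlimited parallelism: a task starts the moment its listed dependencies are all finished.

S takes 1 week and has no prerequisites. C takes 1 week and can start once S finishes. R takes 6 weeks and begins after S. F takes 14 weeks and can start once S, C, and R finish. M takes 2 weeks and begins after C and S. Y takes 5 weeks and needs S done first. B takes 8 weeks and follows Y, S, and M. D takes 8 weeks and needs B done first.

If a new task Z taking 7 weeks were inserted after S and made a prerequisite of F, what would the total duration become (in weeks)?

22

Originally the process takes 22 weeks.
With Z inserted, F now waits for max(S, C, R, Z).
New critical path: S→Z→F = 1+7+14 = 22 ⇒ 22 weeks.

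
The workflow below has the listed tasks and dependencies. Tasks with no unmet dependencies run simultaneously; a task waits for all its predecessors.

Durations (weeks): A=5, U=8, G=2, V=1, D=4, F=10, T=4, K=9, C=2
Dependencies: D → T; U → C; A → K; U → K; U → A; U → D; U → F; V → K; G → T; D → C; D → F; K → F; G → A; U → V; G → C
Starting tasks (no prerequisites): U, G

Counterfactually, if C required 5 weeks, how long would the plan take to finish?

32

As given, the longest chain is U→A→K→F = 8+5+9+10 = 32, so the finish is 32 weeks.
The longest path through C is only 14 weeks, so C has float 18.
No other chain overtakes it, so the finish is 32 weeks.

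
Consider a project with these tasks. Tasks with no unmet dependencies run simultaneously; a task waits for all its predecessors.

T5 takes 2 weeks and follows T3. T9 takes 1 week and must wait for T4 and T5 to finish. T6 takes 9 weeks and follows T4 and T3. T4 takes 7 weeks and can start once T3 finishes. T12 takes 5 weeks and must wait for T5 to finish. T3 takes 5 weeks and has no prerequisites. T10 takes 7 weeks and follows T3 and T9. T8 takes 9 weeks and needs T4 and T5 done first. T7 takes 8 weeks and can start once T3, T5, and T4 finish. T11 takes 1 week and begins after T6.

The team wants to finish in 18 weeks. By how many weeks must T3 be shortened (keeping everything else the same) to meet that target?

Current finish: 22 weeks; target: 18.
T3 is on every critical path, so each week cut from T3 cuts the finish by one (this holds down to a finish of 18).
Need 22 − 18 = 4 weeks off T3 → T3 becomes 1 week, finish becomes 18.

4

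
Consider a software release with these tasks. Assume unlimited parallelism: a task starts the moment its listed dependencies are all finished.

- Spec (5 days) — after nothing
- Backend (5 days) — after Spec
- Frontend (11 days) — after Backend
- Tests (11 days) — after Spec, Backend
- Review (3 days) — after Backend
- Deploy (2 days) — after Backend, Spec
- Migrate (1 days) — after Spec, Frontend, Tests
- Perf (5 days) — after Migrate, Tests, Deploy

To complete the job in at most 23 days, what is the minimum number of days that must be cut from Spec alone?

4

Current finish: 27 days; target: 23.
Spec is on every critical path, so each day cut from Spec cuts the finish by one (this holds down to a finish of 23).
Need 27 − 23 = 4 days off Spec → Spec becomes 1 day, finish becomes 23.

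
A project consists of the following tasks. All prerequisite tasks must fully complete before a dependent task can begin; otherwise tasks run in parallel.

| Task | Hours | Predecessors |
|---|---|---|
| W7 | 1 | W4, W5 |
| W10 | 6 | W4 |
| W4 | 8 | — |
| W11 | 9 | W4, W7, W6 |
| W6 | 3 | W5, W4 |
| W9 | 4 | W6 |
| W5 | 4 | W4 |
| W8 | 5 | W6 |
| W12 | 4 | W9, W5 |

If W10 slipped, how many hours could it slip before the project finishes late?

10

W4→W5→W6→W11 = 8+4+3+9 = 24 sets the makespan at 24 hours.
Longest path through W10: 14 hours (earliest finish 14, latest finish 24).
Float = 24 − 14 = 10.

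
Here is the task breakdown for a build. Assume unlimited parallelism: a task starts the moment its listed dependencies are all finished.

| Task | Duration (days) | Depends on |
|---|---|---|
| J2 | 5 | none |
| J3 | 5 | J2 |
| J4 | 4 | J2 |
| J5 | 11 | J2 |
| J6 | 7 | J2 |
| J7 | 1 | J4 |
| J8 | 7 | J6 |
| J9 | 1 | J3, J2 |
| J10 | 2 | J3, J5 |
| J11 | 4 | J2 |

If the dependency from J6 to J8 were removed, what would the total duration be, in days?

Before: longest chain J2→J6→J8 = 5+7+7 = 19, finish 19.
Without J6→J8, J8's earliest start moves from 12 to 0.
The longest chain is now J2→J5→J10 = 5+11+2 = 18, so the schedule takes 18 days.

18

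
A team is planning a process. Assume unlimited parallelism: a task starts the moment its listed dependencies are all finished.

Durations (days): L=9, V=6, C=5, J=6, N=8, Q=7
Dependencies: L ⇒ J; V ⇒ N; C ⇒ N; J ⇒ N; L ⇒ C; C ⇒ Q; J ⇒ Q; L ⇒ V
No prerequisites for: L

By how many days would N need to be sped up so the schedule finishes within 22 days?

1

Current finish: 23 days; target: 22.
N is on every critical path, so each day cut from N cuts the finish by one (this holds down to a finish of 22).
Need 23 − 22 = 1 day off N → N becomes 7 days, finish becomes 22.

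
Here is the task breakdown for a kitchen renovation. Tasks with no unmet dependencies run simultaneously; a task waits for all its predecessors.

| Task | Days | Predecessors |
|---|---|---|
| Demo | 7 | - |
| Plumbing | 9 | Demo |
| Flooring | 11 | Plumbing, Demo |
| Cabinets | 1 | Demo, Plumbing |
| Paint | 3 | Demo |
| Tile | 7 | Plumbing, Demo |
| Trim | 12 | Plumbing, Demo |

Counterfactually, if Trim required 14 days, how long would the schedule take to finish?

30

Actual critical path: Demo→Plumbing→Trim = 7+9+12 = 28 ⇒ 28 days.
Trim is on the critical path; changing it to 14 makes that path 30 days.
The critical path is still Demo→Plumbing→Trim; finish is now 30 days.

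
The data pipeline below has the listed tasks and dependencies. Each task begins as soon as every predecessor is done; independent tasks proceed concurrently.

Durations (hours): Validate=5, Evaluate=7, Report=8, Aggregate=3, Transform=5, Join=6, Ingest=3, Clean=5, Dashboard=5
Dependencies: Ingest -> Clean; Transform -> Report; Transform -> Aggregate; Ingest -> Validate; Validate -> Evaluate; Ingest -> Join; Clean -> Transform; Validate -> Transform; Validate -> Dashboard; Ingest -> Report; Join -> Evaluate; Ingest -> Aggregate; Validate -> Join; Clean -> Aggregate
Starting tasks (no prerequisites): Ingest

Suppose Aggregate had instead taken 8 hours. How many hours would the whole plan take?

21

Actual critical path: Ingest→Clean→Transform→Report = 3+5+5+8 = 21 ⇒ 21 hours.
The longest path through Aggregate is only 16 hours, so Aggregate has float 5.
Now Ingest→Clean→Transform→Aggregate = 3+5+5+8 = 21 is longest, so the finish becomes 21 hours.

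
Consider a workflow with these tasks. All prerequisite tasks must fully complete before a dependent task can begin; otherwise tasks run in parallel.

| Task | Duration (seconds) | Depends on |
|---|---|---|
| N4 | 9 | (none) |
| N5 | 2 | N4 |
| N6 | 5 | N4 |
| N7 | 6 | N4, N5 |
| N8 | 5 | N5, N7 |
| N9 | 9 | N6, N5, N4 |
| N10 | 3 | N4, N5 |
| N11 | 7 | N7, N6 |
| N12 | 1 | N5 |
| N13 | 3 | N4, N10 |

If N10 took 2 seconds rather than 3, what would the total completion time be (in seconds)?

24

The binding path is N4→N5→N7→N11 = 9+2+6+7 = 24; finish at 24 seconds.
N10 is off the critical path — its longest chain is 17 seconds, giving 7 of slack.
That remains the longest chain; total 24 seconds.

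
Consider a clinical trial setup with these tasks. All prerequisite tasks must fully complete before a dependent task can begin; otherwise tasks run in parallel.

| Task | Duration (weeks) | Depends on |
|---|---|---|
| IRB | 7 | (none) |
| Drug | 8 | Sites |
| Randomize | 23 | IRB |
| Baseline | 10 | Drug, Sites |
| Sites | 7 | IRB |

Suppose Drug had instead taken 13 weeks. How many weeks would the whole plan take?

Critical path before the change: IRB→Sites→Drug→Baseline = 7+7+8+10 = 32 giving 32 weeks.
Since Drug is critical, the +5 change carries straight to that chain (now 37 weeks).
That remains the longest chain; total 37 weeks.

37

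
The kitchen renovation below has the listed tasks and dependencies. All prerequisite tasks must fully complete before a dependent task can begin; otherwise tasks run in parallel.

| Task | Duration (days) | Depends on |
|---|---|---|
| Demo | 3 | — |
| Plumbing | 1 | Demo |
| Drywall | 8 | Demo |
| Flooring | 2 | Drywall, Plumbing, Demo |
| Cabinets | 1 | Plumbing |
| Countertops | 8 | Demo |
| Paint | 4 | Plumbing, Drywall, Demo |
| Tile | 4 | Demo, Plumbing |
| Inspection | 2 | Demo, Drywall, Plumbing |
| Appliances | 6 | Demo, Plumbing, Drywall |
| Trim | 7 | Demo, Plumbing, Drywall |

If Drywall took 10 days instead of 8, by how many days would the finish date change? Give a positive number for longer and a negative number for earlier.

2

As given, the longest chain is Demo→Drywall→Trim = 3+8+7 = 18, so the finish is 18 days.
Drywall is on the critical path; changing it to 10 makes that path 20 days.
No other chain overtakes it, so the finish is 20 days.
Change in finish: 20 − 18 = +2 days.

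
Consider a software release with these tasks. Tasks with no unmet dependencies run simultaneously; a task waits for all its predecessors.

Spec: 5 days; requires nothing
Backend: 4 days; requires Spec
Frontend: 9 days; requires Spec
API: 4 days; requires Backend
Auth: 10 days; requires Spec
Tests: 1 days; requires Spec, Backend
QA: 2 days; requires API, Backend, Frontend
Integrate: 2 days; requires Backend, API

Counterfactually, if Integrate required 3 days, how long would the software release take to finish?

The binding path is Spec→Frontend→QA = 5+9+2 = 16; finish at 16 days.
The longest path through Integrate is only 15 days, so Integrate has float 1.
The binding chain switches to Spec→Backend→API→Integrate = 5+4+4+3 = 16; finish 16 days.

16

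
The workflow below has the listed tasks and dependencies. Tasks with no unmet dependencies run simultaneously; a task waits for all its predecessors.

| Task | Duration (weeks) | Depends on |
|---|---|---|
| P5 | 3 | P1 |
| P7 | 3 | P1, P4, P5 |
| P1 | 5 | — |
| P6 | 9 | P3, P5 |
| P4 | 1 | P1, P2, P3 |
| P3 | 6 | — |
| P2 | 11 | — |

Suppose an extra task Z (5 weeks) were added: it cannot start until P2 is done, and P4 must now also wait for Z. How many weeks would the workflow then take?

Originally the workflow takes 17 weeks.
With Z inserted, P4 now waits for max(P1, P2, P3, Z).
New critical path: P2→Z→P4→P7 = 11+5+1+3 = 20 ⇒ 20 weeks.

20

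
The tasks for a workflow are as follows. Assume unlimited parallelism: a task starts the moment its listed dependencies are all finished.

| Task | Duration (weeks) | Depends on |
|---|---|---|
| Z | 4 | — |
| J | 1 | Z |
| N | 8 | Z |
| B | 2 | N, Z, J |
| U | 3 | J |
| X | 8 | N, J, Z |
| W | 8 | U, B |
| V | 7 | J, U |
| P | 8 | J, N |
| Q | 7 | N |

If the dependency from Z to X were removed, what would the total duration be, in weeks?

22

Original critical path: Z→N→B→W = 4+8+2+8 = 22 ⇒ 22 weeks.
Dropping Z→X doesn't change X's earliest start (12); another predecessor still binds.
The longest chain is now Z→N→B→W = 4+8+2+8 = 22, so the plan takes 22 weeks.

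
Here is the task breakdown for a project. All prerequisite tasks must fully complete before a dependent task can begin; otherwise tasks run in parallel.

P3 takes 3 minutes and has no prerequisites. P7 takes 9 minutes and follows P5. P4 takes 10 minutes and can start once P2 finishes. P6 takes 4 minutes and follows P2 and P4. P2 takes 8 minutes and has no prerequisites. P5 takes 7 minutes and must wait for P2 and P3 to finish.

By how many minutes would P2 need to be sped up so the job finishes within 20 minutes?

4

Current finish: 24 minutes; target: 20.
P2 is on every critical path, so each minute cut from P2 cuts the finish by one (this holds down to a finish of 19).
Need 24 − 20 = 4 minutes off P2 → P2 becomes 4 minutes, finish becomes 20.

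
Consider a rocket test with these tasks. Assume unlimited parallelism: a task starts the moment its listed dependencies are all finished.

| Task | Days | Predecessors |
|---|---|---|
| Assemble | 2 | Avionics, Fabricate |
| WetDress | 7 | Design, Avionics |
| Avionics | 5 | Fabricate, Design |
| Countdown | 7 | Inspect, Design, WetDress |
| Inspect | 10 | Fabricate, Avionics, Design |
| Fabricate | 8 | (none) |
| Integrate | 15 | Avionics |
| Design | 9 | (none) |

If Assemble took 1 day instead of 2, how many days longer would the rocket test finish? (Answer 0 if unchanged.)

0

Critical path before the change: Design→Avionics→Inspect→Countdown = 9+5+10+7 = 31 giving 31 days.
Assemble has 15 days of float (longest path through it is 16).
No other chain overtakes it, so the finish is 31 days.
Change in finish: 31 − 31 = +0 days.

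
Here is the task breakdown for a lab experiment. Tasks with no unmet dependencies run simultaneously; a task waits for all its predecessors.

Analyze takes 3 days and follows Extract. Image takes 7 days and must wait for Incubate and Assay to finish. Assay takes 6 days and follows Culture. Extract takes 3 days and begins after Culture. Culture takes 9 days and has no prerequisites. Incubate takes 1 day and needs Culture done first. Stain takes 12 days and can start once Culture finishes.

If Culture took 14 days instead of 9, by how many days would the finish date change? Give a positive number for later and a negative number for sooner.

As given, the longest chain is Culture→Assay→Image = 9+6+7 = 22, so the finish is 22 days.
Culture is on the critical path; changing it to 14 makes that path 27 days.
The critical path is still Culture→Assay→Image; finish is now 27 days.
Change in finish: 27 − 22 = +5 days.

5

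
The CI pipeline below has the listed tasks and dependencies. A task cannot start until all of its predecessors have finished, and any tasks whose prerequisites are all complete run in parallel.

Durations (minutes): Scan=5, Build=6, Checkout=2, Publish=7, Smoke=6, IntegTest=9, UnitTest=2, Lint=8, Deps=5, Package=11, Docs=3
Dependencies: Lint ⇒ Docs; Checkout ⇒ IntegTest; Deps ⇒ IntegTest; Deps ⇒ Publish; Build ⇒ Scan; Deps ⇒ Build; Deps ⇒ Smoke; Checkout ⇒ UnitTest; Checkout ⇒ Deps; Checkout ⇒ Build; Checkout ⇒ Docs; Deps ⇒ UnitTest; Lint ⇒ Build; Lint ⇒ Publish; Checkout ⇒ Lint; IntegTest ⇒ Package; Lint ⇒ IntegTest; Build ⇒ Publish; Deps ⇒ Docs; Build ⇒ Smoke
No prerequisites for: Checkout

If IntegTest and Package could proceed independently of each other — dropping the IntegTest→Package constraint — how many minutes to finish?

Original critical path: Checkout→Lint→IntegTest→Package = 2+8+9+11 = 30 ⇒ 30 minutes.
Without IntegTest→Package, Package's earliest start moves from 19 to 0.
After: Checkout→Lint→Build→Publish = 2+8+6+7 = 23 → 23 minutes.

23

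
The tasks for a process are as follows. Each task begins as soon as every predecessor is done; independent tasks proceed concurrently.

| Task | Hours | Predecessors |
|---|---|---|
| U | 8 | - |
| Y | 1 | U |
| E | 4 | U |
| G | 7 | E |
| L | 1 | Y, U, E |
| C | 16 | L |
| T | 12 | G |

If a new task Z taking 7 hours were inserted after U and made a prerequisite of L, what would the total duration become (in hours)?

Originally the project takes 31 hours.
With Z inserted, L now waits for max(Y, U, E, Z).
New critical path: U→Z→L→C = 8+7+1+16 = 32 ⇒ 32 hours.

32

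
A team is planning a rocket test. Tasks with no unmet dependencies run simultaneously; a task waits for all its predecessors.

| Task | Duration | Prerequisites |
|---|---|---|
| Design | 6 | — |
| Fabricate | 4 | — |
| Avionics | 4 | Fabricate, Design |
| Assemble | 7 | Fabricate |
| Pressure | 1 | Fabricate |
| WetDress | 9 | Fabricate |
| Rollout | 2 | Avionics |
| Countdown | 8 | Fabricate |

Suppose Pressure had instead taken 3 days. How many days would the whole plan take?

The binding path is Fabricate→WetDress = 4+9 = 13; finish at 13 days.
Pressure has 8 days of float (longest path through it is 5).
No other chain overtakes it, so the finish is 13 days.

13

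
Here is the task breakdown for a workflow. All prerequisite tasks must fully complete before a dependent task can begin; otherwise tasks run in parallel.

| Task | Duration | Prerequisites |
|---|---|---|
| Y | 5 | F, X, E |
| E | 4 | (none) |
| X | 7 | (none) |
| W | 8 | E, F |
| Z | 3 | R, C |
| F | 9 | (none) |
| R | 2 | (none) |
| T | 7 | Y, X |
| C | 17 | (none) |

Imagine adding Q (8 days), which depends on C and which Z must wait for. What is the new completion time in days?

Originally the workflow takes 21 days.
With Q inserted, Z now waits for max(R, C, Q).
New critical path: C→Q→Z = 17+8+3 = 28 ⇒ 28 days.

28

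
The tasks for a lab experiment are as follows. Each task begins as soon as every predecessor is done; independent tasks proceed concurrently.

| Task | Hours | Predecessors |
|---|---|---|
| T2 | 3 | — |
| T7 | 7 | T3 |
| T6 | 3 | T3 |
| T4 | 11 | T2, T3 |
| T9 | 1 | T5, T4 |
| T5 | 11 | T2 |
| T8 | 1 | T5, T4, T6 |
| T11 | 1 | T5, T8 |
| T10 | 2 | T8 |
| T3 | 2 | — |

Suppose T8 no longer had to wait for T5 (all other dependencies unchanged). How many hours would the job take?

Before: longest chain T2→T4→T8→T10 = 3+11+1+2 = 17, finish 17.
Dropping T5→T8 doesn't change T8's earliest start (14); another predecessor still binds.
After: T2→T4→T8→T10 = 3+11+1+2 = 17 → 17 hours.

17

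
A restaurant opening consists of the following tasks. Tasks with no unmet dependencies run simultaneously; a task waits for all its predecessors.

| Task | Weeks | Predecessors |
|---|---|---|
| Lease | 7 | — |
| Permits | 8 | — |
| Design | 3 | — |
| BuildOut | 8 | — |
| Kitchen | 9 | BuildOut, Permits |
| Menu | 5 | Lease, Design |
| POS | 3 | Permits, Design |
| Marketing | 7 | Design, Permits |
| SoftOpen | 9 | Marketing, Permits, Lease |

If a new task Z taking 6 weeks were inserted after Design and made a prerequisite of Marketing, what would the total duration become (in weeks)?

Originally the plan takes 24 weeks.
With Z inserted, Marketing now waits for max(Design, Permits, Z).
New critical path: Design→Z→Marketing→SoftOpen = 3+6+7+9 = 25 ⇒ 25 weeks.

25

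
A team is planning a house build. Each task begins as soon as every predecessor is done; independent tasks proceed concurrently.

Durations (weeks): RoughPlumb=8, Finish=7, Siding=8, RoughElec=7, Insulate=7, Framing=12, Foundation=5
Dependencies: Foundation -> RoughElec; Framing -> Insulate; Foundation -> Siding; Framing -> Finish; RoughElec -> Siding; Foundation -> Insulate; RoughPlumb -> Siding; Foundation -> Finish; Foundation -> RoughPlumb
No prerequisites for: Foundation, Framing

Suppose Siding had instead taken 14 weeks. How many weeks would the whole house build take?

27

As given, the longest chain is Foundation→RoughPlumb→Siding = 5+8+8 = 21, so the finish is 21 weeks.
Since Siding is critical, the +6 change carries straight to that chain (now 27 weeks).
No other chain overtakes it, so the finish is 27 weeks.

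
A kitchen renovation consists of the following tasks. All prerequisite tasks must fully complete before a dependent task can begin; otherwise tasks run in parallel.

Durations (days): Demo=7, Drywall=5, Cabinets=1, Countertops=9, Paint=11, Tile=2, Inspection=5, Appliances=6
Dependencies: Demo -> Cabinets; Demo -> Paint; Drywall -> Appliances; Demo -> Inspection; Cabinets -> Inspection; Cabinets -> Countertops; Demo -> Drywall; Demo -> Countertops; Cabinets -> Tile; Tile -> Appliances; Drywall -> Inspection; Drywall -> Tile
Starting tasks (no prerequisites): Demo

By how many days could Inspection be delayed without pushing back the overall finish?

The longest chain is Demo→Drywall→Tile→Appliances = 7+5+2+6 = 20; overall finish 20 days.
Inspection finishes as early as 17 and must finish by 20.
So Inspection can slip 20 − 17 = 3 days.

3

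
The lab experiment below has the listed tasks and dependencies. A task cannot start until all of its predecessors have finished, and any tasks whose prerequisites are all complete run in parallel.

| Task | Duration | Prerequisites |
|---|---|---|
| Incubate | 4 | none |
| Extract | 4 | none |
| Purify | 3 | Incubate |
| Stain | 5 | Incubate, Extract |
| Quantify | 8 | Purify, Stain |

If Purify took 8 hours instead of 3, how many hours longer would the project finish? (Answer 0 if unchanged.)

As given, the longest chain is Incubate→Stain→Quantify = 4+5+8 = 17, so the finish is 17 hours.
Purify is off the critical path — its longest chain is 15 hours, giving 2 of slack.
Now Incubate→Purify→Quantify = 4+8+8 = 20 is longest, so the finish becomes 20 hours.
Change in finish: 20 − 17 = +3 hours.

3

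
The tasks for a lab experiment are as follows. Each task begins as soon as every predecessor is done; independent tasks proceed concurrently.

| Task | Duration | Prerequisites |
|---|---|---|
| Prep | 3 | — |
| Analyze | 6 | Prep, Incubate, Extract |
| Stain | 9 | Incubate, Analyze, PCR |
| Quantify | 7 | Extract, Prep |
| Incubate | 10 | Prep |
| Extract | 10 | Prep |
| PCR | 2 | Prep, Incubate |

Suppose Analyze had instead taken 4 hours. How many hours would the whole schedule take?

Baseline: Prep→Incubate→Analyze→Stain = 3+10+6+9 = 28 → 28 hours.
Since Analyze is critical, the -2 change carries straight to that chain (now 26 hours).
No other chain overtakes it, so the finish is 26 hours.

26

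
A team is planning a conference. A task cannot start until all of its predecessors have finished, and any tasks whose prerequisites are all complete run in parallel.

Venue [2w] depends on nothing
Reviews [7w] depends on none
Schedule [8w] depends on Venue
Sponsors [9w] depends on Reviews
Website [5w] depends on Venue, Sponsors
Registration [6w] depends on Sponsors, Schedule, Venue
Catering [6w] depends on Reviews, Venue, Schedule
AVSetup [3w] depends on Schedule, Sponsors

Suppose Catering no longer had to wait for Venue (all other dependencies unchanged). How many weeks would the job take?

With the dependency in place, Reviews→Sponsors→Registration = 7+9+6 = 22 sets the finish at 22 weeks.
Dropping Venue→Catering doesn't change Catering's earliest start (10); another predecessor still binds.
After: Reviews→Sponsors→Registration = 7+9+6 = 22 → 22 weeks.

22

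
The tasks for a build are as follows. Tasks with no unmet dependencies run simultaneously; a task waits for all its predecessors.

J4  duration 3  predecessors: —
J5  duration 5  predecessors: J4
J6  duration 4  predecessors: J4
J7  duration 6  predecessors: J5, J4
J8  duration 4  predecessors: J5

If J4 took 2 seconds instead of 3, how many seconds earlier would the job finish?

Actual critical path: J4→J5→J7 = 3+5+6 = 14 ⇒ 14 seconds.
J4 is on the critical path; changing it to 2 makes that path 13 seconds.
That remains the longest chain; total 13 seconds.
Change in finish: 13 − 14 = -1 seconds.

1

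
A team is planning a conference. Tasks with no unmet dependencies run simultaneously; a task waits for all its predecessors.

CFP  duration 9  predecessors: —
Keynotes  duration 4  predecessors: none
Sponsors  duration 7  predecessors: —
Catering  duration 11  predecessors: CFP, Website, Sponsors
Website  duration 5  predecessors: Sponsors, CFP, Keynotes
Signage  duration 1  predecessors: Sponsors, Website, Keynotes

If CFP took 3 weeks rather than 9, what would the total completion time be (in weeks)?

23

As given, the longest chain is CFP→Website→Catering = 9+5+11 = 25, so the finish is 25 weeks.
CFP is on the critical path; changing it to 3 makes that path 19 weeks.
The binding chain switches to Sponsors→Website→Catering = 7+5+11 = 23; finish 23 weeks.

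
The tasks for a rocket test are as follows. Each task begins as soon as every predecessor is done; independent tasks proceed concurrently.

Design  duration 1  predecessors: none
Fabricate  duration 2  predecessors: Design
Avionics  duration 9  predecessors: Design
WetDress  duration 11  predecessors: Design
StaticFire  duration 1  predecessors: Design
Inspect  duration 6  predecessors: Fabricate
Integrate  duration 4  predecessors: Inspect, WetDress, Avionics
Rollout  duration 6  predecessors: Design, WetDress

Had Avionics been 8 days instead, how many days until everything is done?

Actual critical path: Design→WetDress→Rollout = 1+11+6 = 18 ⇒ 18 days.
Avionics is off the critical path — its longest chain is 14 days, giving 4 of slack.
No other chain overtakes it, so the finish is 18 days.

18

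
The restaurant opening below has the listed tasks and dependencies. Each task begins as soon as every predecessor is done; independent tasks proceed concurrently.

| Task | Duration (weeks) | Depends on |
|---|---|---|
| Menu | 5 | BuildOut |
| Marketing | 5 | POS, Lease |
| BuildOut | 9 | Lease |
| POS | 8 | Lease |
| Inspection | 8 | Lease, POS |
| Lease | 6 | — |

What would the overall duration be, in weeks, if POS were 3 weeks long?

20

The binding path is Lease→POS→Inspection = 6+8+8 = 22; finish at 22 weeks.
POS lies on that path, so at 3 weeks the path becomes 17 weeks.
The binding chain switches to Lease→BuildOut→Menu = 6+9+5 = 20; finish 20 weeks.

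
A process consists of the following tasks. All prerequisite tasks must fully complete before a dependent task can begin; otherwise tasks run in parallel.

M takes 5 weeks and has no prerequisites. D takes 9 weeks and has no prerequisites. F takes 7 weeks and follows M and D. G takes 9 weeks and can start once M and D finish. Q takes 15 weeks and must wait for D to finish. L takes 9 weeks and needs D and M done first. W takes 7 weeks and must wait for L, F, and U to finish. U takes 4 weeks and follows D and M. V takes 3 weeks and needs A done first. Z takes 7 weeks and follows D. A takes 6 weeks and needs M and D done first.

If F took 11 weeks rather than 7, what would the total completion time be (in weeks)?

Actual critical path: D→L→W = 9+9+7 = 25 ⇒ 25 weeks.
F is off the critical path — its longest chain is 23 weeks, giving 2 of slack.
New critical path: D→F→W = 9+11+7 = 27 ⇒ 27 weeks.

27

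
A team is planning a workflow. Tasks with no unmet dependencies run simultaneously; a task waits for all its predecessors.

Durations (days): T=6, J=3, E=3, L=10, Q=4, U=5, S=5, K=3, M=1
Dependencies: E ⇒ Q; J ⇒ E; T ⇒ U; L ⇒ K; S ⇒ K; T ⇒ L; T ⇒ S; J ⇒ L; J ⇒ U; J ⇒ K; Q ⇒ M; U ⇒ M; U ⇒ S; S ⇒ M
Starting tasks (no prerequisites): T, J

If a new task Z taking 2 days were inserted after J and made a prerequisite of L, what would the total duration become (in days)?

19

Originally the project takes 19 days.
With Z inserted, L now waits for max(T, J, Z).
New critical path: T→L→K = 6+10+3 = 19 ⇒ 19 days.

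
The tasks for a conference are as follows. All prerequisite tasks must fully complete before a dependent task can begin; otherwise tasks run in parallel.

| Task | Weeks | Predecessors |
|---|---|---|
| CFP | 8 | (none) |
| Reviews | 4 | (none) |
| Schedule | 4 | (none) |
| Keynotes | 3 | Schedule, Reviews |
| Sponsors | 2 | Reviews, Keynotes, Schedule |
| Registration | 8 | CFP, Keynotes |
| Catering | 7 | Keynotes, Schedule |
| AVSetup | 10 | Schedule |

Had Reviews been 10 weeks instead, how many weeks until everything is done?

Critical path before the change: CFP→Registration = 8+8 = 16 giving 16 weeks.
Reviews has 1 week of float (longest path through it is 15).
Now Reviews→Keynotes→Registration = 10+3+8 = 21 is longest, so the finish becomes 21 weeks.

21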